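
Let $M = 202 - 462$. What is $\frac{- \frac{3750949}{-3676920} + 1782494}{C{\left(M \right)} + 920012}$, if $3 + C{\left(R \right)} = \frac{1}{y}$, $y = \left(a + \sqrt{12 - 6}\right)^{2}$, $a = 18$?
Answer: $\frac{101626641400789328265889}{52453119926887881147700} + \frac{19662274768287 \sqrt{6}}{26226559963443940573850} \approx 1.9375$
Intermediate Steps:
$M = -260$
$y = \left(18 + \sqrt{6}\right)^{2}$ ($y = \left(18 + \sqrt{12 - 6}\right)^{2} = \left(18 + \sqrt{6}\right)^{2} \approx 418.18$)
$C{\left(R \right)} = -3 + \frac{1}{\left(18 + \sqrt{6}\right)^{2}}$
$\frac{- \frac{3750949}{-3676920} + 1782494}{C{\left(M \right)} + 920012} = \frac{- \frac{3750949}{-3676920} + 1782494}{\left(- \frac{50507}{16854} - \frac{\sqrt{6}}{2809}\right) + 920012} = \frac{\left(-3750949\right) \left(- \frac{1}{3676920}\right) + 1782494}{\frac{15505831741}{16854} - \frac{\sqrt{6}}{2809}} = \frac{\frac{3750949}{3676920} + 1782494}{\frac{15505831741}{16854} - \frac{\sqrt{6}}{2809}} = \frac{6554091589429}{3676920 \left(\frac{15505831741}{16854} - \frac{\sqrt{6}}{2809}\right)}$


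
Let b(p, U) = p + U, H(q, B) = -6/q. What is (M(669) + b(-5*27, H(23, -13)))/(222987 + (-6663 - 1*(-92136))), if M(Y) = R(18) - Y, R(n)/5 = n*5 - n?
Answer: -1703/1182430 ≈ -0.0014403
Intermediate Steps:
R(n) = 20*n (R(n) = 5*(n*5 - n) = 5*(5*n - n) = 5*(4*n) = 20*n)
b(p, U) = U + p
M(Y) = 360 - Y (M(Y) = 20*18 - Y = 360 - Y)
(M(669) + b(-5*27, H(23, -13)))/(222987 + (-6663 - 1*(-92136))) = ((360 - 1*669) + (-6/23 - 5*27))/(222987 + (-6663 - 1*(-92136))) = ((360 - 669) + (-6*1/23 - 135))/(222987 + (-6663 + 92136)) = (-309 + (-6/23 - 135))/(222987 + 85473) = (-309 - 3111/23)/308460 = -10218/23*1/308460 = -1703/1182430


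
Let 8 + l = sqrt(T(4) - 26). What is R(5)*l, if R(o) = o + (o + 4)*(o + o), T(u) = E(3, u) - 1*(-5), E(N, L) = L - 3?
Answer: -760 + 190*I*sqrt(5) ≈ -760.0 + 424.85*I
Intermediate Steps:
E(N, L) = -3 + L
T(u) = 2 + u (T(u) = (-3 + u) - 1*(-5) = (-3 + u) + 5 = 2 + u)
l = -8 + 2*I*sqrt(5) (l = -8 + sqrt((2 + 4) - 26) = -8 + sqrt(6 - 26) = -8 + sqrt(-20) = -8 + 2*I*sqrt(5) ≈ -8.0 + 4.4721*I)
R(o) = o + 2*o*(4 + o) (R(o) = o + (4 + o)*(2*o) = o + 2*o*(4 + o))
R(5)*l = (5*(9 + 2*5))*(-8 + 2*I*sqrt(5)) = (5*(9 + 10))*(-8 + 2*I*sqrt(5)) = (5*19)*(-8 + 2*I*sqrt(5)) = 95*(-8 + 2*I*sqrt(5)) = -760 + 190*I*sqrt(5)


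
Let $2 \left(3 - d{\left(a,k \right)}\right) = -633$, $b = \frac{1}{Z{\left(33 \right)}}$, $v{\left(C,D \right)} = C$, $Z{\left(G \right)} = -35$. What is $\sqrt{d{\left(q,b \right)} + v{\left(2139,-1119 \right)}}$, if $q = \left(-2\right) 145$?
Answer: $\frac{\sqrt{9834}}{2} \approx 49.583$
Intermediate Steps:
$q = -290$
$b = - \frac{1}{35}$ ($b = \frac{1}{-35} = - \frac{1}{35} \approx -0.028571$)
$d{\left(a,k \right)} = \frac{639}{2}$ ($d{\left(a,k \right)} = 3 - - \frac{633}{2} = 3 + \frac{633}{2} = \frac{639}{2}$)
$\sqrt{d{\left(q,b \right)} + v{\left(2139,-1119 \right)}} = \sqrt{\frac{639}{2} + 2139} = \sqrt{\frac{4917}{2}} = \frac{\sqrt{9834}}{2}$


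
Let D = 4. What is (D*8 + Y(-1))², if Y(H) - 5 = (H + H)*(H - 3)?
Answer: 2025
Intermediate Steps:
Y(H) = 5 + 2*H*(-3 + H) (Y(H) = 5 + (H + H)*(H - 3) = 5 + (2*H)*(-3 + H) = 5 + 2*H*(-3 + H))
(D*8 + Y(-1))² = (4*8 + (5 - 6*(-1) + 2*(-1)²))² = (32 + (5 + 6 + 2*1))² = (32 + (5 + 6 + 2))² = (32 + 13)² = 45² = 2025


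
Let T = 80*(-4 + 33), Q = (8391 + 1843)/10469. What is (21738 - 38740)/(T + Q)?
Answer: -88996969/12149157 ≈ -7.3254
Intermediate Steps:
Q = 10234/10469 (Q = 10234*(1/10469) = 10234/10469 ≈ 0.97755)
T = 2320 (T = 80*29 = 2320)
(21738 - 38740)/(T + Q) = (21738 - 38740)/(2320 + 10234/10469) = -17002/24298314/10469 = -17002*10469/24298314 = -88996969/12149157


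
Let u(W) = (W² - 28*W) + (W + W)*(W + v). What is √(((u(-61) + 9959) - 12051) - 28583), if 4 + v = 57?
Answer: I*√24270 ≈ 155.79*I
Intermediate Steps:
v = 53 (v = -4 + 57 = 53)
u(W) = W² - 28*W + 2*W*(53 + W) (u(W) = (W² - 28*W) + (W + W)*(W + 53) = (W² - 28*W) + (2*W)*(53 + W) = (W² - 28*W) + 2*W*(53 + W) = W² - 28*W + 2*W*(53 + W))
√(((u(-61) + 9959) - 12051) - 28583) = √(((3*(-61)*(26 - 61) + 9959) - 12051) - 28583) = √(((3*(-61)*(-35) + 9959) - 12051) - 28583) = √(((6405 + 9959) - 12051) - 28583) = √((16364 - 12051) - 28583) = √(4313 - 28583) = √(-24270) = I*√24270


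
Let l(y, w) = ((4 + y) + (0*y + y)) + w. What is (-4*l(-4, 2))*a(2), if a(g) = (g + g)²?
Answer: 128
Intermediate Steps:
a(g) = 4*g² (a(g) = (2*g)² = 4*g²)
l(y, w) = 4 + w + 2*y (l(y, w) = ((4 + y) + (0 + y)) + w = ((4 + y) + y) + w = (4 + 2*y) + w = 4 + w + 2*y)
(-4*l(-4, 2))*a(2) = (-4*(4 + 2 + 2*(-4)))*(4*2²) = (-4*(4 + 2 - 8))*(4*4) = -4*(-2)*16 = 8*16 = 128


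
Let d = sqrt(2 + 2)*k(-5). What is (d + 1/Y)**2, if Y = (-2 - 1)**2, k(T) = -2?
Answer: 1225/81 ≈ 15.123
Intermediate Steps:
d = -4 (d = sqrt(2 + 2)*(-2) = sqrt(4)*(-2) = 2*(-2) = -4)
Y = 9 (Y = (-3)**2 = 9)
(d + 1/Y)**2 = (-4 + 1/9)**2 = (-35/9)**2 = 1225/81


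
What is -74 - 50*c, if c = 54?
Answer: -2774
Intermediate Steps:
-74 - 50*c = -74 - 50*54 = -74 - 2700 = -2774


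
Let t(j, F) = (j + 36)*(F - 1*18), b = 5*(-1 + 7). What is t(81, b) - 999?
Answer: 405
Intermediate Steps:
b = 30 (b = 5*6 = 30)
t(j, F) = (-18 + F)*(36 + j) (t(j, F) = (36 + j)*(F - 18) = (36 + j)*(-18 + F) = (-18 + F)*(36 + j))
t(81, b) - 999 = (-648 - 18*81 + 36*30 + 30*81) - 999 = (-648 - 1458 + 1080 + 2430) - 999 = 1404 - 999 = 405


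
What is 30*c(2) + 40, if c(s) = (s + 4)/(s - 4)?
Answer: -50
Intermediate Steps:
c(s) = (4 + s)/(-4 + s)
30*c(2) + 40 = 30*((4 + 2)/(-4 + 2)) + 40 = 30*(6/(-2)) + 40 = 30*(-½*6) + 40 = 30*(-3) + 40 = -90 + 40 = -50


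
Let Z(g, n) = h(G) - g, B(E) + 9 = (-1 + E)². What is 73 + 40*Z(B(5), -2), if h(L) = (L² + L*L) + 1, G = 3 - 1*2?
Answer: -87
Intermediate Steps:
B(E) = -9 + (-1 + E)²
G = 1 (G = 3 - 2 = 1)
h(L) = 1 + 2*L² (h(L) = (L² + L²) + 1 = 2*L² + 1 = 1 + 2*L²)
Z(g, n) = 3 - g (Z(g, n) = (1 + 2*1²) - g = (1 + 2*1) - g = (1 + 2) - g = 3 - g)
73 + 40*Z(B(5), -2) = 73 + 40*(3 - (-9 + (-1 + 5)²)) = 73 + 40*(3 - (-9 + 4²)) = 73 + 40*(3 - (-9 + 16)) = 73 + 40*(3 - 1*7) = 73 + 40*(3 - 7) = 73 + 40*(-4) = 73 - 160 = -87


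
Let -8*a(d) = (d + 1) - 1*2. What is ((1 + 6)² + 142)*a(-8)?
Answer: 1719/8 ≈ 214.88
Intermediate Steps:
a(d) = ⅛ - d/8 (a(d) = -((d + 1) - 1*2)/8 = -((1 + d) - 2)/8 = -(-1 + d)/8 = ⅛ - d/8)
((1 + 6)² + 142)*a(-8) = ((1 + 6)² + 142)*(⅛ - ⅛*(-8)) = (7² + 142)*(⅛ + 1) = (49 + 142)*(9/8) = 191*(9/8) = 1719/8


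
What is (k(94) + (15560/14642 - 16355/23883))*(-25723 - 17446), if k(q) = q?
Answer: -712363373479163/174847443 ≈ -4.0742e+6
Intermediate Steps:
(k(94) + (15560/14642 - 16355/23883))*(-25723 - 17446) = (94 + (15560/14642 - 16355/23883))*(-25723 - 17446) = (94 + (15560*(1/14642) - 16355*1/23883))*(-43169) = (94 + (7780/7321 - 16355/23883))*(-43169) = (94 + 66074785/174847443)*(-43169) = (16501734427/174847443)*(-43169) = -712363373479163/174847443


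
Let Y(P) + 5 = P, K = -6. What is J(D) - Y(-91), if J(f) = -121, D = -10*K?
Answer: -25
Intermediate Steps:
Y(P) = -5 + P
D = 60 (D = -10*(-6) = 60)
J(D) - Y(-91) = -121 - (-5 - 91) = -121 - 1*(-96) = -121 + 96 = -25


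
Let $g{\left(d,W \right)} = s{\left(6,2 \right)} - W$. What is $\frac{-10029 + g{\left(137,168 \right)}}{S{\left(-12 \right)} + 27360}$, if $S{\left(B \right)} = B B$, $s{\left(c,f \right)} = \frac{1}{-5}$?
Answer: $- \frac{25493}{68760} \approx -0.37075$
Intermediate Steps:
$s{\left(c,f \right)} = - \frac{1}{5}$
$S{\left(B \right)} = B^{2}$
$g{\left(d,W \right)} = - \frac{1}{5} - W$
$\frac{-10029 + g{\left(137,168 \right)}}{S{\left(-12 \right)} + 27360} = \frac{-10029 - \frac{841}{5}}{\left(-12\right)^{2} + 27360} = \frac{-10029 - \frac{841}{5}}{144 + 27360} = \frac{-10029 - \frac{841}{5}}{27504} = \left(- \frac{50986}{5}\right) \frac{1}{27504} = - \frac{25493}{68760}$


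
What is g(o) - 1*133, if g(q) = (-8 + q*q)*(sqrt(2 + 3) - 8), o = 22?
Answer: -3941 + 476*sqrt(5) ≈ -2876.6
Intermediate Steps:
g(q) = (-8 + sqrt(5))*(-8 + q**2) (g(q) = (-8 + q**2)*(sqrt(5) - 8) = (-8 + q**2)*(-8 + sqrt(5)) = (-8 + sqrt(5))*(-8 + q**2))
g(o) - 1*133 = (64 - 8*sqrt(5) - 8*22**2 + sqrt(5)*22**2) - 1*133 = (64 - 8*sqrt(5) - 8*484 + sqrt(5)*484) - 133 = (64 - 8*sqrt(5) - 3872 + 484*sqrt(5)) - 133 = (-3808 + 476*sqrt(5)) - 133 = -3941 + 476*sqrt(5)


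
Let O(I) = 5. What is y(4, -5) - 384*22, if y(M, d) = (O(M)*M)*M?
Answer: -8368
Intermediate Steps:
y(M, d) = 5*M**2 (y(M, d) = (5*M)*M = 5*M**2)
y(4, -5) - 384*22 = 5*4**2 - 384*22 = 5*16 - 48*176 = 80 - 8448 = -8368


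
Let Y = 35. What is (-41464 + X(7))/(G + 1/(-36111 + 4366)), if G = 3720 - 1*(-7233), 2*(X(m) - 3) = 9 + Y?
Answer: -1315481055/347702984 ≈ -3.7833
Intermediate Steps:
X(m) = 25 (X(m) = 3 + (9 + 35)/2 = 3 + (1/2)*44 = 3 + 22 = 25)
G = 10953 (G = 3720 + 7233 = 10953)
(-41464 + X(7))/(G + 1/(-36111 + 4366)) = (-41464 + 25)/(10953 + 1/(-36111 + 4366)) = -41439/(10953 + 1/(-31745)) = -41439/(10953 - 1/31745) = -41439/347702984/31745 = -41439*31745/347702984 = -1315481055/347702984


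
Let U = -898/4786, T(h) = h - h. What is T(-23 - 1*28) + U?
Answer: -449/2393 ≈ -0.18763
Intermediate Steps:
T(h) = 0
U = -449/2393 (U = -898*1/4786 = -449/2393 ≈ -0.18763)
T(-23 - 1*28) + U = 0 - 449/2393 = -449/2393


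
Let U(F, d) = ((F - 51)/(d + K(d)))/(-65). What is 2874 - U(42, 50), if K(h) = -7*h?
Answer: 18681003/6500 ≈ 2874.0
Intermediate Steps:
U(F, d) = (-51 + F)/(390*d) (U(F, d) = ((F - 51)/(d - 7*d))/(-65) = ((-51 + F)/((-6*d)))*(-1/65) = ((-51 + F)*(-1/(6*d)))*(-1/65) = -(-51 + F)/(6*d)*(-1/65) = (-51 + F)/(390*d))
2874 - U(42, 50) = 2874 - (-51 + 42)/(390*50) = 2874 - (-9)/(390*50) = 2874 - 1*(-3/6500) = 2874 + 3/6500 = 18681003/6500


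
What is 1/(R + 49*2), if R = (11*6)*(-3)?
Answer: -1/100 ≈ -0.010000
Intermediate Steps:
R = -198 (R = 66*(-3) = -198)
1/(R + 49*2) = 1/(-198 + 49*2) = 1/(-198 + 98) = 1/(-100) = -1/100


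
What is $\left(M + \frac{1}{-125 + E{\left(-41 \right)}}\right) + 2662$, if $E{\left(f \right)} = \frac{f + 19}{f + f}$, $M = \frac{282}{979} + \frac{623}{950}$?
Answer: $\frac{3166414234372}{1189068925} \approx 2662.9$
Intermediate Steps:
$M = \frac{877817}{930050}$ ($M = 282 \cdot \frac{1}{979} + 623 \cdot \frac{1}{950} = \frac{282}{979} + \frac{623}{950} = \frac{877817}{930050} \approx 0.94384$)
$E{\left(f \right)} = \frac{19 + f}{2 f}$
$\left(M + \frac{1}{-125 + E{\left(-41 \right)}}\right) + 2662 = \left(\frac{877817}{930050} + \frac{1}{-125 + \frac{19 - 41}{2 \left(-41\right)}}\right) + 2662 = \left(\frac{877817}{930050} + \frac{1}{-125 + \frac{1}{2} \left(- \frac{1}{41}\right) \left(-22\right)}\right) + 2662 = \left(\frac{877817}{930050} + \frac{1}{-125 + \frac{11}{41}}\right) + 2662 = \left(\frac{877817}{930050} + \frac{1}{- \frac{5114}{41}}\right) + 2662 = \left(\frac{877817}{930050} - \frac{41}{5114}\right) + 2662 = \frac{1112756022}{1189068925} + 2662 = \frac{3166414234372}{1189068925}$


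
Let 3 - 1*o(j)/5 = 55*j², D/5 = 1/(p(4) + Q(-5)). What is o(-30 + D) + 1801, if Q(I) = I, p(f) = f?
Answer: -335059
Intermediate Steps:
D = -5 (D = 5/(4 - 5) = 5/(-1) = 5*(-1) = -5)
o(j) = 15 - 275*j²
o(-30 + D) + 1801 = (15 - 275*(-30 - 5)²) + 1801 = (15 - 275*(-35)²) + 1801 = (15 - 275*1225) + 1801 = (15 - 336875) + 1801 = -336860 + 1801 = -335059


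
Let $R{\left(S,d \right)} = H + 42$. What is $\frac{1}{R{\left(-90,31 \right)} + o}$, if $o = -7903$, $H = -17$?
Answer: $- \frac{1}{7878} \approx -0.00012694$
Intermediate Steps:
$R{\left(S,d \right)} = 25$ ($R{\left(S,d \right)} = -17 + 42 = 25$)
$\frac{1}{R{\left(-90,31 \right)} + o} = \frac{1}{25 - 7903} = \frac{1}{-7878} = - \frac{1}{7878}$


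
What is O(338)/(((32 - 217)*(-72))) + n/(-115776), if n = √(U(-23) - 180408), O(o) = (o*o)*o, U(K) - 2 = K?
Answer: 4826809/1665 - I*√180429/115776 ≈ 2899.0 - 0.0036689*I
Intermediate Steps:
U(K) = 2 + K
O(o) = o³ (O(o) = o²*o = o³)
n = I*√180429 (n = √((2 - 23) - 180408) = √(-21 - 180408) = √(-180429) = I*√180429 ≈ 424.77*I)
O(338)/(((32 - 217)*(-72))) + n/(-115776) = 338³/(((32 - 217)*(-72))) + (I*√180429)/(-115776) = 38614472/((-185*(-72))) + (I*√180429)*(-1/115776) = 38614472/13320 - I*√180429/115776 = 38614472*(1/13320) - I*√180429/115776 = 4826809/1665 - I*√180429/115776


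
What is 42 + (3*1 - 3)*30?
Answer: 42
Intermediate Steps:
42 + (3*1 - 3)*30 = 42 + (3 - 3)*30 = 42 + 0*30 = 42 + 0 = 42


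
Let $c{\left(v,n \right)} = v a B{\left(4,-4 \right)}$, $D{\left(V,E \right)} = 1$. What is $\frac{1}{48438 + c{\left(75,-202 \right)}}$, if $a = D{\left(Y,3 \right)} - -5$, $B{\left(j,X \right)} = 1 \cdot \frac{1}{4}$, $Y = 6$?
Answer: $\frac{2}{97101} \approx 2.0597 \cdot 10^{-5}$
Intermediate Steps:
$B{\left(j,X \right)} = \frac{1}{4}$ ($B{\left(j,X \right)} = 1 \cdot \frac{1}{4} = \frac{1}{4}$)
$a = 6$ ($a = 1 - -5 = 1 + 5 = 6$)
$c{\left(v,n \right)} = \frac{3 v}{2}$ ($c{\left(v,n \right)} = v 6 \cdot \frac{1}{4} = 6 v \frac{1}{4} = \frac{3 v}{2}$)
$\frac{1}{48438 + c{\left(75,-202 \right)}} = \frac{1}{48438 + \frac{3}{2} \cdot 75} = \frac{1}{48438 + \frac{225}{2}} = \frac{1}{\frac{97101}{2}} = \frac{2}{97101}$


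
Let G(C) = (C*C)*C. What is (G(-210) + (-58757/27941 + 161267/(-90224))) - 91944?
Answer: -23578302610872911/2520948784 ≈ -9.3529e+6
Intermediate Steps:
G(C) = C³ (G(C) = C²*C = C³)
(G(-210) + (-58757/27941 + 161267/(-90224))) - 91944 = ((-210)³ + (-58757/27941 + 161267/(-90224))) - 91944 = (-9261000 + (-58757*1/27941 + 161267*(-1/90224))) - 91944 = (-9261000 + (-58757/27941 - 161267/90224)) - 91944 = (-9261000 - 9807252815/2520948784) - 91944 = -23346516495876815/2520948784 - 91944 = -23578302610872911/2520948784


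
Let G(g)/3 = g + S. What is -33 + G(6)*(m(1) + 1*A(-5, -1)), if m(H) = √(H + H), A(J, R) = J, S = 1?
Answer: -138 + 21*√2 ≈ -108.30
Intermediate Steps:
m(H) = √2*√H (m(H) = √(2*H) = √2*√H)
G(g) = 3 + 3*g (G(g) = 3*(g + 1) = 3*(1 + g) = 3 + 3*g)
-33 + G(6)*(m(1) + 1*A(-5, -1)) = -33 + (3 + 3*6)*(√2*√1 + 1*(-5)) = -33 + (3 + 18)*(√2*1 - 5) = -33 + 21*(√2 - 5) = -33 + 21*(-5 + √2) = -33 + (-105 + 21*√2) = -138 + 21*√2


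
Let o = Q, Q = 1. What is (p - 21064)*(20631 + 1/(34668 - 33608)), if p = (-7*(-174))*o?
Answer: -217004707703/530 ≈ -4.0944e+8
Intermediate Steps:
o = 1
p = 1218 (p = -7*(-174)*1 = 1218*1 = 1218)
(p - 21064)*(20631 + 1/(34668 - 33608)) = (1218 - 21064)*(20631 + 1/(34668 - 33608)) = -19846*(20631 + 1/1060) = -19846*21868861/1060 = -217004707703/530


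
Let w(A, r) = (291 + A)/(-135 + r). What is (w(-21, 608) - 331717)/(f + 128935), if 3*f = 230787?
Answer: -156901871/97373672 ≈ -1.6113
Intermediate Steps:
f = 76929 (f = (⅓)*230787 = 76929)
w(A, r) = (291 + A)/(-135 + r)
(w(-21, 608) - 331717)/(f + 128935) = ((291 - 21)/(-135 + 608) - 331717)/(76929 + 128935) = (270/473 - 331717)/205864 = ((1/473)*270 - 331717)*(1/205864) = (270/473 - 331717)*(1/205864) = -156901871/473*1/205864 = -156901871/97373672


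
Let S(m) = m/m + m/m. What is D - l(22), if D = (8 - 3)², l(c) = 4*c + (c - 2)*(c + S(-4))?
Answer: -543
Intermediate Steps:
S(m) = 2 (S(m) = 1 + 1 = 2)
l(c) = 4*c + (-2 + c)*(2 + c) (l(c) = 4*c + (c - 2)*(c + 2) = 4*c + (-2 + c)*(2 + c))
D = 25 (D = 5² = 25)
D - l(22) = 25 - (-4 + 22² + 4*22) = 25 - (-4 + 484 + 88) = 25 - 1*568 = 25 - 568 = -543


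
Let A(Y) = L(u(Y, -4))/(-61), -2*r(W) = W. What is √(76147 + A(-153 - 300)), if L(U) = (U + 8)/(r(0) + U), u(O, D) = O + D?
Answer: √59175886975190/27877 ≈ 275.95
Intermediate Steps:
r(W) = -W/2
u(O, D) = D + O
L(U) = (8 + U)/U (L(U) = (U + 8)/(-½*0 + U) = (8 + U)/(0 + U) = (8 + U)/U)
A(Y) = -(4 + Y)/(61*(-4 + Y)) (A(Y) = ((8 + (-4 + Y))/(-4 + Y))/(-61) = ((4 + Y)/(-4 + Y))*(-1/61) = -(4 + Y)/(61*(-4 + Y)))
√(76147 + A(-153 - 300)) = √(76147 + (-4 - (-153 - 300))/(61*(-4 + (-153 - 300)))) = √(76147 + (-4 - 1*(-453))/(61*(-4 - 453))) = √(76147 + (1/61)*(-4 + 453)/(-457)) = √(76147 + (1/61)*(-1/457)*449) = √(76147 - 449/27877) = √(2122749470/27877) = √59175886975190/27877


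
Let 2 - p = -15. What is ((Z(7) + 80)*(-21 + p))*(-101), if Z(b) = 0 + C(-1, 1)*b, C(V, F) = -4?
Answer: 21008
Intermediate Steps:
p = 17 (p = 2 - 1*(-15) = 2 + 15 = 17)
Z(b) = -4*b (Z(b) = 0 - 4*b = -4*b)
((Z(7) + 80)*(-21 + p))*(-101) = ((-4*7 + 80)*(-21 + 17))*(-101) = ((-28 + 80)*(-4))*(-101) = (52*(-4))*(-101) = -208*(-101) = 21008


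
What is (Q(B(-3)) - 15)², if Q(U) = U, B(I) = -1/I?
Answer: 1936/9 ≈ 215.11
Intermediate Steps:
(Q(B(-3)) - 15)² = (-1/(-3) - 15)² = (-1*(-⅓) - 15)² = (⅓ - 15)² = (-44/3)² = 1936/9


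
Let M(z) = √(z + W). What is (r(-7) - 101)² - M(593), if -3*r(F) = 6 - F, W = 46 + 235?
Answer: 99856/9 - √874 ≈ 11066.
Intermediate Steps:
W = 281
M(z) = √(281 + z) (M(z) = √(z + 281) = √(281 + z))
r(F) = -2 + F/3 (r(F) = -(6 - F)/3 = -2 + F/3)
(r(-7) - 101)² - M(593) = ((-2 + (⅓)*(-7)) - 101)² - √(281 + 593) = ((-2 - 7/3) - 101)² - √874 = (-13/3 - 101)² - √874 = (-316/3)² - √874 = 99856/9 - √874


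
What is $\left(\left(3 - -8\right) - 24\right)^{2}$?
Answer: $169$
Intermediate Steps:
$\left(\left(3 - -8\right) - 24\right)^{2} = \left(\left(3 + 8\right) - 24\right)^{2} = \left(11 - 24\right)^{2} = \left(-13\right)^{2} = 169$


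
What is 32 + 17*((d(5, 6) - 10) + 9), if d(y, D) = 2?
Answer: 49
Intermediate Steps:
32 + 17*((d(5, 6) - 10) + 9) = 32 + 17*((2 - 10) + 9) = 32 + 17*(-8 + 9) = 32 + 17*1 = 32 + 17 = 49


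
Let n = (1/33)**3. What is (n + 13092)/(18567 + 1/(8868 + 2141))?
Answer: 5179593639845/7345670285448 ≈ 0.70512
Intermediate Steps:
n = 1/35937 (n = (1/33)**3 = 1/35937 ≈ 2.7826e-5)
(n + 13092)/(18567 + 1/(8868 + 2141)) = (1/35937 + 13092)/(18567 + 1/(8868 + 2141)) = 470487205/(35937*(18567 + 1/11009)) = 470487205/(35937*(204404104/11009)) = (470487205/35937)*(11009/204404104) = 5179593639845/7345670285448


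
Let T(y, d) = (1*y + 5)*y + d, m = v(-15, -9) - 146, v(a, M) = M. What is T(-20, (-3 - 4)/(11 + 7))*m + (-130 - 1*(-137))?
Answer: -835789/18 ≈ -46433.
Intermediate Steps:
m = -155 (m = -9 - 146 = -155)
T(y, d) = d + y*(5 + y) (T(y, d) = (y + 5)*y + d = (5 + y)*y + d = y*(5 + y) + d = d + y*(5 + y))
T(-20, (-3 - 4)/(11 + 7))*m + (-130 - 1*(-137)) = ((-3 - 4)/(11 + 7) + (-20)**2 + 5*(-20))*(-155) + (-130 - 1*(-137)) = (-7/18 + 400 - 100)*(-155) + (-130 + 137) = (-7*1/18 + 400 - 100)*(-155) + 7 = (-7/18 + 400 - 100)*(-155) + 7 = (5393/18)*(-155) + 7 = -835915/18 + 7 = -835789/18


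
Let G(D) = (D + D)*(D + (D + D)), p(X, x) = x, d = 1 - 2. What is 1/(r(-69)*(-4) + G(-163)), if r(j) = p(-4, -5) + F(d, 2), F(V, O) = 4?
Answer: 1/159418 ≈ 6.2728e-6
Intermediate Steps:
d = -1
G(D) = 6*D**2 (G(D) = (2*D)*(D + 2*D) = (2*D)*(3*D) = 6*D**2)
r(j) = -1 (r(j) = -5 + 4 = -1)
1/(r(-69)*(-4) + G(-163)) = 1/(-1*(-4) + 6*(-163)**2) = 1/(4 + 6*26569) = 1/(4 + 159414) = 1/159418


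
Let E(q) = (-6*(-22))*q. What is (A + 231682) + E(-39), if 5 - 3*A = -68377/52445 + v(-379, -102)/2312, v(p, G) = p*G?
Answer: 142564722323/629340 ≈ 2.2653e+5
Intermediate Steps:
E(q) = 132*q
v(p, G) = G*p
A = -2185237/629340 (A = 5/3 - (-68377/52445 - 102*(-379)/2312)/3 = 5/3 - (-68377*1/52445 + 38658*(1/2312))/3 = 5/3 - (-68377/52445 + 1137/68)/3 = 5/3 - ⅓*3234137/209780 = 5/3 - 3234137/629340 = -2185237/629340 ≈ -3.4723)
(A + 231682) + E(-39) = (-2185237/629340 + 231682) + 132*(-39) = 145804564643/629340 - 5148 = 142564722323/629340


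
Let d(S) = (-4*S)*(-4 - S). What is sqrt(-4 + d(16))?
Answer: 2*sqrt(319) ≈ 35.721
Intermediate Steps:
d(S) = -4*S*(-4 - S)
sqrt(-4 + d(16)) = sqrt(-4 + 4*16*(4 + 16)) = sqrt(-4 + 4*16*20) = sqrt(-4 + 1280) = sqrt(1276) = 2*sqrt(319)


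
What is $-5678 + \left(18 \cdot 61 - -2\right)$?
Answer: $-4578$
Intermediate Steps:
$-5678 + \left(18 \cdot 61 - -2\right) = -5678 + \left(1098 + 2\right) = -5678 + 1100 = -4578$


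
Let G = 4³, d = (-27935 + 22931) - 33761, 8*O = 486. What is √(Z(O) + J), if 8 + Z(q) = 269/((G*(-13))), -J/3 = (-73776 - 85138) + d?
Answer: √6414198167/104 ≈ 770.08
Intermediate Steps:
O = 243/4 (O = (⅛)*486 = 243/4 ≈ 60.750)
d = -38765 (d = -5004 - 33761 = -38765)
G = 64
J = 593037 (J = -3*((-73776 - 85138) - 38765) = -3*(-158914 - 38765) = -3*(-197679) = 593037)
Z(q) = -6925/832 (Z(q) = -8 + 269/((64*(-13))) = -8 + 269/(-832) = -8 + 269*(-1/832) = -8 - 269/832 = -6925/832)
√(Z(O) + J) = √(-6925/832 + 593037) = √(493399859/832) = √6414198167/104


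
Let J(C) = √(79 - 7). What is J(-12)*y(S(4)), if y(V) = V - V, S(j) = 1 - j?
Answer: 0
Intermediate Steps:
J(C) = 6*√2 (J(C) = √72 = 6*√2)
y(V) = 0
J(-12)*y(S(4)) = (6*√2)*0 = 0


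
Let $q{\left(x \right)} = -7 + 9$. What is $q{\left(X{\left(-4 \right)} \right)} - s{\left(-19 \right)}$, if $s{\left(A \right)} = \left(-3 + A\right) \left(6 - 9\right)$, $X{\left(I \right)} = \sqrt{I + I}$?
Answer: $-64$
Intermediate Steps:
$X{\left(I \right)} = \sqrt{2} \sqrt{I}$ ($X{\left(I \right)} = \sqrt{2 I} = \sqrt{2} \sqrt{I}$)
$q{\left(x \right)} = 2$
$s{\left(A \right)} = 9 - 3 A$ ($s{\left(A \right)} = \left(-3 + A\right) \left(-3\right) = 9 - 3 A$)
$q{\left(X{\left(-4 \right)} \right)} - s{\left(-19 \right)} = 2 - \left(9 - -57\right) = 2 - \left(9 + 57\right) = 2 - 66 = -64$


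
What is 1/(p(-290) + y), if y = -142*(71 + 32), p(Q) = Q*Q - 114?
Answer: 1/69360 ≈ 1.4418e-5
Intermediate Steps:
p(Q) = -114 + Q² (p(Q) = Q² - 114 = -114 + Q²)
y = -14626 (y = -142*103 = -14626)
1/(p(-290) + y) = 1/((-114 + (-290)²) - 14626) = 1/((-114 + 84100) - 14626) = 1/(83986 - 14626) = 1/69360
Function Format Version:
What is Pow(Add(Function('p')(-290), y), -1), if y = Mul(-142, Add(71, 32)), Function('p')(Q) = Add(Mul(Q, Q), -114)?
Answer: Rational(1, 69360) ≈ 1.4418e-5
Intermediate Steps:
Function('p')(Q) = Add(-114, Pow(Q, 2)) (Function('p')(Q) = Add(Pow(Q, 2), -114) = Add(-114, Pow(Q, 2)))
y = -14626 (y = Mul(-142, 103) = -14626)
Pow(Add(Function('p')(-290), y), -1) = Pow(Add(Add(-114, Pow(-290, 2)), -14626), -1) = Pow(Add(Add(-114, 84100), -14626), -1) = Pow(Add(83986, -14626), -1) = Pow(69360, -1) = Rational(1, 69360)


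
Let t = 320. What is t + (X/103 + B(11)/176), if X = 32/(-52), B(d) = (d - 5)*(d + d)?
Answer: 1717905/5356 ≈ 320.74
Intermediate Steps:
B(d) = 2*d*(-5 + d) (B(d) = (-5 + d)*(2*d) = 2*d*(-5 + d))
X = -8/13 (X = 32*(-1/52) = -8/13 ≈ -0.61539)
t + (X/103 + B(11)/176) = 320 + (-8/13/103 + (2*11*(-5 + 11))/176) = 320 + (-8/13*1/103 + (2*11*6)*(1/176)) = 320 + (-8/1339 + 132*(1/176)) = 320 + (-8/1339 + ¾) = 320 + 3985/5356 = 1717905/5356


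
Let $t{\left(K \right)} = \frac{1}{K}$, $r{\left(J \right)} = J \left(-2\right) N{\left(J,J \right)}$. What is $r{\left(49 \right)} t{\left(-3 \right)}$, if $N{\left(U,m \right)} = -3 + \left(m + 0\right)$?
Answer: $\frac{4508}{3} \approx 1502.7$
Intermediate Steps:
$N{\left(U,m \right)} = -3 + m$
$r{\left(J \right)} = - 2 J \left(-3 + J\right)$ ($r{\left(J \right)} = J \left(-2\right) \left(-3 + J\right) = - 2 J \left(-3 + J\right)$)
$r{\left(49 \right)} t{\left(-3 \right)} = \frac{2 \cdot 49 \left(3 - 49\right)}{-3} = 2 \cdot 49 \left(3 - 49\right) \left(- \frac{1}{3}\right) = 2 \cdot 49 \left(-46\right) \left(- \frac{1}{3}\right) = \left(-4508\right) \left(- \frac{1}{3}\right) = \frac{4508}{3}$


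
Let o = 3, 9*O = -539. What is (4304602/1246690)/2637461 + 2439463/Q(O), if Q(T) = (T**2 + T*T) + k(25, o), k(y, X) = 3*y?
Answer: 324858161931444229852/965248604206279265 ≈ 336.55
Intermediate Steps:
O = -539/9 (O = (1/9)*(-539) = -539/9 ≈ -59.889)
Q(T) = 75 + 2*T**2 (Q(T) = (T**2 + T*T) + 3*25 = (T**2 + T**2) + 75 = 2*T**2 + 75 = 75 + 2*T**2)
(4304602/1246690)/2637461 + 2439463/Q(O) = (4304602/1246690)/2637461 + 2439463/(75 + 2*(-539/9)**2) = (4304602*(1/1246690))*(1/2637461) + 2439463/(75 + 2*(290521/81)) = (2152301/623345)*(1/2637461) + 2439463/(75 + 581042/81) = 2152301/1644048127045 + 2439463/(587117/81) = 2152301/1644048127045 + 2439463*(81/587117) = 2152301/1644048127045 + 197596503/587117 = 324858161931444229852/965248604206279265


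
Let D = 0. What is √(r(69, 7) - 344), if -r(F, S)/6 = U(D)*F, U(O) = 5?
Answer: I*√2414 ≈ 49.132*I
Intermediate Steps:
r(F, S) = -30*F
√(r(69, 7) - 344) = √(-30*69 - 344) = √(-2070 - 344) = √(-2414) = I*√2414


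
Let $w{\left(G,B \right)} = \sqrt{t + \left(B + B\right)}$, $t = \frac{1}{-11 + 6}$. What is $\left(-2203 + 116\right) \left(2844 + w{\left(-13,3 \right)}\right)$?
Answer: $-5935428 - \frac{2087 \sqrt{145}}{5} \approx -5.9405 \cdot 10^{6}$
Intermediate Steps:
$t = - \frac{1}{5}$ ($t = \frac{1}{-5} = - \frac{1}{5} \approx -0.2$)
$w{\left(G,B \right)} = \sqrt{- \frac{1}{5} + 2 B}$ ($w{\left(G,B \right)} = \sqrt{- \frac{1}{5} + \left(B + B\right)} = \sqrt{- \frac{1}{5} + 2 B}$)
$\left(-2203 + 116\right) \left(2844 + w{\left(-13,3 \right)}\right) = \left(-2203 + 116\right) \left(2844 + \frac{\sqrt{-5 + 50 \cdot 3}}{5}\right) = - 2087 \left(2844 + \frac{\sqrt{-5 + 150}}{5}\right) = - 2087 \left(2844 + \frac{\sqrt{145}}{5}\right) = -5935428 - \frac{2087 \sqrt{145}}{5}$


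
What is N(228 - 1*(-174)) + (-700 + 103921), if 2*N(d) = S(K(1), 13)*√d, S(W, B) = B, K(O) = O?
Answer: 103221 + 13*√402/2 ≈ 1.0335e+5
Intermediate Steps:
N(d) = 13*√d/2 (N(d) = (13*√d)/2 = 13*√d/2)
N(228 - 1*(-174)) + (-700 + 103921) = 13*√(228 - 1*(-174))/2 + (-700 + 103921) = 13*√(228 + 174)/2 + 103221 = 13*√402/2 + 103221 = 103221 + 13*√402/2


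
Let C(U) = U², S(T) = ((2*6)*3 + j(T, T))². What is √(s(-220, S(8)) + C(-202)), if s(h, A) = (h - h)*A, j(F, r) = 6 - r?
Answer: 202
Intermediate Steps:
S(T) = (42 - T)² (S(T) = ((2*6)*3 + (6 - T))² = (12*3 + (6 - T))² = (36 + (6 - T))² = (42 - T)²)
s(h, A) = 0 (s(h, A) = 0*A = 0)
√(s(-220, S(8)) + C(-202)) = √(0 + (-202)²) = √(0 + 40804) = √40804 = 202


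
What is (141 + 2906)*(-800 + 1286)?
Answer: 1480842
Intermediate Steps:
(141 + 2906)*(-800 + 1286) = 3047*486 = 1480842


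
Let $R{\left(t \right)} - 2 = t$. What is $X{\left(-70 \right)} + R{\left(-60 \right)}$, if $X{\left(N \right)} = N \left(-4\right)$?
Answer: $222$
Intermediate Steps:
$R{\left(t \right)} = 2 + t$
$X{\left(N \right)} = - 4 N$
$X{\left(-70 \right)} + R{\left(-60 \right)} = \left(-4\right) \left(-70\right) + \left(2 - 60\right) = 280 - 58 = 222$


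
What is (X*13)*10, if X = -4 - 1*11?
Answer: -1950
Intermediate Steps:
X = -15 (X = -4 - 11 = -15)
(X*13)*10 = -15*13*10 = -195*10 = -1950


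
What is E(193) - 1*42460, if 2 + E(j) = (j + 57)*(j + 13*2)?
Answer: 12288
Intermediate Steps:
E(j) = -2 + (26 + j)*(57 + j) (E(j) = -2 + (j + 57)*(j + 13*2) = -2 + (57 + j)*(j + 26) = -2 + (57 + j)*(26 + j) = -2 + (26 + j)*(57 + j))
E(193) - 1*42460 = (1480 + 193² + 83*193) - 1*42460 = (1480 + 37249 + 16019) - 42460 = 54748 - 42460 = 12288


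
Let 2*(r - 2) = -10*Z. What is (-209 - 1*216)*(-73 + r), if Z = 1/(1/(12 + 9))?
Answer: 74800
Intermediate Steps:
Z = 21 (Z = 1/(1/21) = 21)
r = -103 (r = 2 + (-10*21)/2 = 2 + (1/2)*(-210) = 2 - 105 = -103)
(-209 - 1*216)*(-73 + r) = (-209 - 1*216)*(-73 - 103) = (-209 - 216)*(-176) = -425*(-176) = 74800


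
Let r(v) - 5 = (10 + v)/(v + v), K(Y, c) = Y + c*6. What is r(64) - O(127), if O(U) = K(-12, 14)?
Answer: -4251/64 ≈ -66.422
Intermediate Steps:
K(Y, c) = Y + 6*c
r(v) = 5 + (10 + v)/(2*v) (r(v) = 5 + (10 + v)/(v + v) = 5 + (10 + v)/((2*v)) = 5 + (10 + v)*(1/(2*v)) = 5 + (10 + v)/(2*v))
O(U) = 72 (O(U) = -12 + 6*14 = -12 + 84 = 72)
r(64) - O(127) = (11/2 + 5/64) - 1*72 = (11/2 + 5*(1/64)) - 72 = (11/2 + 5/64) - 72 = 357/64 - 72 = -4251/64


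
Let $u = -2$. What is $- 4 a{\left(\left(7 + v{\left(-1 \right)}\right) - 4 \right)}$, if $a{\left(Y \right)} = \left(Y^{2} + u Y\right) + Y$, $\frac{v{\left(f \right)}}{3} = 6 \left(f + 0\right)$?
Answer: $-960$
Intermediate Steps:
$v{\left(f \right)} = 18 f$ ($v{\left(f \right)} = 3 \cdot 6 \left(f + 0\right) = 3 \cdot 6 f = 18 f$)
$a{\left(Y \right)} = Y^{2} - Y$ ($a{\left(Y \right)} = \left(Y^{2} - 2 Y\right) + Y = Y^{2} - Y$)
$- 4 a{\left(\left(7 + v{\left(-1 \right)}\right) - 4 \right)} = - 4 \left(\left(7 + 18 \left(-1\right)\right) - 4\right) \left(-1 + \left(\left(7 + 18 \left(-1\right)\right) - 4\right)\right) = - 4 \left(\left(7 - 18\right) - 4\right) \left(-1 + \left(\left(7 - 18\right) - 4\right)\right) = - 4 \left(-11 - 4\right) \left(-1 - 15\right) = - 4 \left(- 15 \left(-1 - 15\right)\right) = - 4 \left(\left(-15\right) \left(-16\right)\right) = \left(-4\right) 240 = -960$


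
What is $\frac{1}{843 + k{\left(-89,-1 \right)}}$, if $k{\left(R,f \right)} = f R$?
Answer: $\frac{1}{932} \approx 0.001073$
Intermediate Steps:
$k{\left(R,f \right)} = R f$
$\frac{1}{843 + k{\left(-89,-1 \right)}} = \frac{1}{843 - -89} = \frac{1}{843 + 89} = \frac{1}{932}$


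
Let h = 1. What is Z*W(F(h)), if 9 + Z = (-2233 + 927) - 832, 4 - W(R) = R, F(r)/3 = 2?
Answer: 4294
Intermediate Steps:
F(r) = 6 (F(r) = 3*2 = 6)
W(R) = 4 - R
Z = -2147 (Z = -9 + ((-2233 + 927) - 832) = -9 + (-1306 - 832) = -9 - 2138 = -2147)
Z*W(F(h)) = -2147*(4 - 1*6) = -2147*(4 - 6) = -2147*(-2) = 4294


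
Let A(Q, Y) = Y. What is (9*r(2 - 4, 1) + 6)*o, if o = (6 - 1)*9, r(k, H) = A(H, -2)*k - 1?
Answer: 1485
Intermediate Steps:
r(k, H) = -1 - 2*k (r(k, H) = -2*k - 1 = -1 - 2*k)
o = 45 (o = 5*9 = 45)
(9*r(2 - 4, 1) + 6)*o = (9*(-1 - 2*(2 - 4)) + 6)*45 = (9*(-1 - 2*(-2)) + 6)*45 = (9*(-1 + 4) + 6)*45 = (9*3 + 6)*45 = (27 + 6)*45 = 33*45 = 1485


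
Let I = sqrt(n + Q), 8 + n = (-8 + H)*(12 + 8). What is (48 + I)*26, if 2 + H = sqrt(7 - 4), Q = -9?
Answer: 1248 + 26*sqrt(-217 + 20*sqrt(3)) ≈ 1248.0 + 351.1*I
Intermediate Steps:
H = -2 + sqrt(3) (H = -2 + sqrt(7 - 4) = -2 + sqrt(3) ≈ -0.26795)
n = -208 + 20*sqrt(3) (n = -8 + (-8 + (-2 + sqrt(3)))*(12 + 8) = -8 + (-10 + sqrt(3))*20 = -8 + (-200 + 20*sqrt(3)) = -208 + 20*sqrt(3) ≈ -173.36)
I = sqrt(-217 + 20*sqrt(3)) (I = sqrt((-208 + 20*sqrt(3)) - 9) = sqrt(-217 + 20*sqrt(3)) ≈ 13.504*I)
(48 + I)*26 = (48 + sqrt(-217 + 20*sqrt(3)))*26 = 1248 + 26*sqrt(-217 + 20*sqrt(3))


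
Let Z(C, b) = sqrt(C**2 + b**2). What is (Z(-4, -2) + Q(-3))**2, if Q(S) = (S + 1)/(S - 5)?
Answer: 321/16 + sqrt(5) ≈ 22.299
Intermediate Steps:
Q(S) = (1 + S)/(-5 + S)
(Z(-4, -2) + Q(-3))**2 = (sqrt((-4)**2 + (-2)**2) + (1 - 3)/(-5 - 3))**2 = (sqrt(16 + 4) - 2/(-8))**2 = (sqrt(20) - 1/8*(-2))**2 = (2*sqrt(5) + 1/4)**2 = (1/4 + 2*sqrt(5))**2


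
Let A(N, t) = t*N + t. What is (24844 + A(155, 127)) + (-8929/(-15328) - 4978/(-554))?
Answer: 189643570261/4245856 ≈ 44666.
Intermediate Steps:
A(N, t) = t + N*t (A(N, t) = N*t + t = t + N*t)
(24844 + A(155, 127)) + (-8929/(-15328) - 4978/(-554)) = (24844 + 127*(1 + 155)) + (-8929/(-15328) - 4978/(-554)) = (24844 + 127*156) + (-8929*(-1/15328) - 4978*(-1/554)) = (24844 + 19812) + (8929/15328 + 2489/277) = 44656 + 40624725/4245856 = 189643570261/4245856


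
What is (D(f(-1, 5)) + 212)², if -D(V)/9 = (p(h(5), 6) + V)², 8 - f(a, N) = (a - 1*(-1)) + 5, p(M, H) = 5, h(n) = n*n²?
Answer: 132496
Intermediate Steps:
h(n) = n³
f(a, N) = 2 - a (f(a, N) = 8 - ((a - 1*(-1)) + 5) = 8 - ((a + 1) + 5) = 8 - ((1 + a) + 5) = 8 - (6 + a) = 8 + (-6 - a) = 2 - a)
D(V) = -9*(5 + V)²
(D(f(-1, 5)) + 212)² = (-9*(5 + (2 - 1*(-1)))² + 212)² = (-9*(5 + (2 + 1))² + 212)² = (-9*(5 + 3)² + 212)² = (-9*8² + 212)² = (-9*64 + 212)² = (-576 + 212)² = (-364)² = 132496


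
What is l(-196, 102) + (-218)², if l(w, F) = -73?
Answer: 47451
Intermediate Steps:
l(-196, 102) + (-218)² = -73 + (-218)² = -73 + 47524 = 47451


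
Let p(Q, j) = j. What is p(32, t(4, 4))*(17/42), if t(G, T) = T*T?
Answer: 136/21 ≈ 6.4762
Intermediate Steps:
t(G, T) = T²
p(32, t(4, 4))*(17/42) = 4²*(17/42) = 16*(17*(1/42)) = 16*(17/42) = 136/21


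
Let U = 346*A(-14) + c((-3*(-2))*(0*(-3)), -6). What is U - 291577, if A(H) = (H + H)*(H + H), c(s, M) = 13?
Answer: -20300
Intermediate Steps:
A(H) = 4*H**2 (A(H) = (2*H)*(2*H) = 4*H**2)
U = 271277 (U = 346*(4*(-14)**2) + 13 = 346*(4*196) + 13 = 346*784 + 13 = 271264 + 13 = 271277)
U - 291577 = 271277 - 291577 = -20300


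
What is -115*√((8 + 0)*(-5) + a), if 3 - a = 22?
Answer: -115*I*√59 ≈ -883.33*I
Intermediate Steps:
a = -19 (a = 3 - 1*22 = 3 - 22 = -19)
-115*√((8 + 0)*(-5) + a) = -115*√((8 + 0)*(-5) - 19) = -115*√(8*(-5) - 19) = -115*√(-40 - 19) = -115*I*√59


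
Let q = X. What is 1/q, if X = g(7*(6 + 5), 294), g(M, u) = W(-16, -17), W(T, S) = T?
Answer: -1/16 ≈ -0.062500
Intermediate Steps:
g(M, u) = -16
X = -16
q = -16
1/q = 1/(-16) = -1/16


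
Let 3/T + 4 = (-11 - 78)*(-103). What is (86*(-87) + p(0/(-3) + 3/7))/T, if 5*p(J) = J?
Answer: -114261301/5 ≈ -2.2852e+7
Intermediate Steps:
p(J) = J/5
T = 3/9163 (T = 3/(-4 + (-11 - 78)*(-103)) = 3/(-4 - 89*(-103)) = 3/(-4 + 9167) = 3/9163 ≈ 0.00032740)
(86*(-87) + p(0/(-3) + 3/7))/T = (86*(-87) + (0/(-3) + 3/7)/5)/(3/9163) = (-7482 + (0*(-1/3) + 3*(1/7))/5)*(9163/3) = (-7482 + (0 + 3/7)/5)*(9163/3) = (-7482 + (1/5)*(3/7))*(9163/3) = (-7482 + 3/35)*(9163/3) = -261867/35*9163/3 = -114261301/5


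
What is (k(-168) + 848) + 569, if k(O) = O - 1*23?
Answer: 1226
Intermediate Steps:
k(O) = -23 + O (k(O) = O - 23 = -23 + O)
(k(-168) + 848) + 569 = ((-23 - 168) + 848) + 569 = (-191 + 848) + 569 = 657 + 569 = 1226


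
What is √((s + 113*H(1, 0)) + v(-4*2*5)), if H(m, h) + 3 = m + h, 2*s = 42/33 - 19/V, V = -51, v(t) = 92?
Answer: 5*I*√6706194/1122 ≈ 11.54*I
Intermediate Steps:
s = 923/1122 (s = (42/33 - 19/(-51))/2 = (42*(1/33) - 19*(-1/51))/2 = (14/11 + 19/51)/2 = (½)*(923/561) = 923/1122 ≈ 0.82264)
H(m, h) = -3 + h + m (H(m, h) = -3 + (m + h) = -3 + (h + m) = -3 + h + m)
√((s + 113*H(1, 0)) + v(-4*2*5)) = √((923/1122 + 113*(-3 + 0 + 1)) + 92) = √((923/1122 + 113*(-2)) + 92) = √((923/1122 - 226) + 92) = √(-252649/1122 + 92) = √(-149425/1122) = 5*I*√6706194/1122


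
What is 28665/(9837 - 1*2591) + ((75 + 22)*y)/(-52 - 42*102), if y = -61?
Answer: 83583011/15709328 ≈ 5.3206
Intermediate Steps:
28665/(9837 - 1*2591) + ((75 + 22)*y)/(-52 - 42*102) = 28665/(9837 - 1*2591) + ((75 + 22)*(-61))/(-52 - 42*102) = 28665/(9837 - 2591) + (97*(-61))/(-52 - 4284) = 28665/7246 - 5917/(-4336) = 28665*(1/7246) - 5917*(-1/4336) = 28665/7246 + 5917/4336 = 83583011/15709328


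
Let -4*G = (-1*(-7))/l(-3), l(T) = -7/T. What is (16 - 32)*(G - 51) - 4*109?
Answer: 392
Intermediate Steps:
G = -3/4 (G = -(-1*(-7))/(4*((-7/(-3)))) = -7/(4*((-7*(-1/3)))) = -7/(4*7/3) = -7*3/(4*7) = -1/4*3 = -3/4 ≈ -0.75000)
(16 - 32)*(G - 51) - 4*109 = (16 - 32)*(-3/4 - 51) - 4*109 = -16*(-207/4) - 436 = 828 - 436 = 392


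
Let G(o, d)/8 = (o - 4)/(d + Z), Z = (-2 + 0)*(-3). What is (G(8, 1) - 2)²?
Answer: 324/49 ≈ 6.6122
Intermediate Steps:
Z = 6 (Z = -2*(-3) = 6)
G(o, d) = 8*(-4 + o)/(6 + d) (G(o, d) = 8*((o - 4)/(d + 6)) = 8*((-4 + o)/(6 + d)) = 8*(-4 + o)/(6 + d))
(G(8, 1) - 2)² = (8*(-4 + 8)/(6 + 1) - 2)² = (8*4/7 - 2)² = (8*(⅐)*4 - 2)² = (32/7 - 2)² = (18/7)² = 324/49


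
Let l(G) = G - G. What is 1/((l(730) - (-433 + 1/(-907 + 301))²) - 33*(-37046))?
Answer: 367236/380099385047 ≈ 9.6616e-7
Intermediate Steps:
l(G) = 0
1/((l(730) - (-433 + 1/(-907 + 301))²) - 33*(-37046)) = 1/((0 - (-433 + 1/(-907 + 301))²) - 33*(-37046)) = 1/((0 - (-433 + 1/(-606))²) + 1222518) = 1/((0 - (-433 - 1/606)²) + 1222518) = 1/((0 - (-262399/606)²) + 1222518) = 1/((0 - 1*68853235201/367236) + 1222518) = 1/((0 - 68853235201/367236) + 1222518) = 1/(-68853235201/367236 + 1222518) = 1/(380099385047/367236) = 367236/380099385047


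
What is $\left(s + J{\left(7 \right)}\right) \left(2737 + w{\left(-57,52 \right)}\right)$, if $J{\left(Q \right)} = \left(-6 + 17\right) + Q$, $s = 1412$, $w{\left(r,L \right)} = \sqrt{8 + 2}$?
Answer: $3913910 + 1430 \sqrt{10} \approx 3.9184 \cdot 10^{6}$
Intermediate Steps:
$w{\left(r,L \right)} = \sqrt{10}$
$J{\left(Q \right)} = 11 + Q$
$\left(s + J{\left(7 \right)}\right) \left(2737 + w{\left(-57,52 \right)}\right) = \left(1412 + \left(11 + 7\right)\right) \left(2737 + \sqrt{10}\right) = \left(1412 + 18\right) \left(2737 + \sqrt{10}\right) = 1430 \left(2737 + \sqrt{10}\right) = 3913910 + 1430 \sqrt{10}$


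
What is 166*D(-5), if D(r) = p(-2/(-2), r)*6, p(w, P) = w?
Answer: 996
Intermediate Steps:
D(r) = 6 (D(r) = -2/(-2)*6 = -2*(-½)*6 = 1*6 = 6)
166*D(-5) = 166*6 = 996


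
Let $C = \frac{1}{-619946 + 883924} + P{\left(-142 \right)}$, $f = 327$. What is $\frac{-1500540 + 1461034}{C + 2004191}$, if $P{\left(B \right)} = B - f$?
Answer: $- \frac{10428714868}{528938526117} \approx -0.019716$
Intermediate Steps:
$P{\left(B \right)} = -327 + B$ ($P{\left(B \right)} = B - 327 = -327 + B$)
$C = - \frac{123805681}{263978}$ ($C = \frac{1}{-619946 + 883924} - 469 = \frac{1}{263978} - 469 = - \frac{123805681}{263978} \approx -469.0$)
$\frac{-1500540 + 1461034}{C + 2004191} = \frac{-1500540 + 1461034}{- \frac{123805681}{263978} + 2004191} = - \frac{39506}{\frac{528938526117}{263978}} = \left(-39506\right) \frac{263978}{528938526117} = - \frac{10428714868}{528938526117}$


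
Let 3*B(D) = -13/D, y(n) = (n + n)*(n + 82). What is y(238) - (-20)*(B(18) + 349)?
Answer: 4300970/27 ≈ 1.5930e+5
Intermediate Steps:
y(n) = 2*n*(82 + n) (y(n) = (2*n)*(82 + n) = 2*n*(82 + n))
B(D) = -13/(3*D) (B(D) = (-13/D)/3 = -13/(3*D))
y(238) - (-20)*(B(18) + 349) = 2*238*(82 + 238) - (-20)*(-13/3/18 + 349) = 2*238*320 - (-20)*(-13/3*1/18 + 349) = 152320 - (-20)*(-13/54 + 349) = 152320 - (-20)*18833/54 = 152320 - 1*(-188330/27) = 152320 + 188330/27 = 4300970/27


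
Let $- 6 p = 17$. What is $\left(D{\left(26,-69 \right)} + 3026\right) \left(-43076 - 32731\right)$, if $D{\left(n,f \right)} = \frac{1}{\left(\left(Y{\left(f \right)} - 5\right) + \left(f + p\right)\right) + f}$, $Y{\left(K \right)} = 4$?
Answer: $- \frac{195212121840}{851} \approx -2.2939 \cdot 10^{8}$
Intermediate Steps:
$p = - \frac{17}{6}$ ($p = \left(- \frac{1}{6}\right) 17 = - \frac{17}{6} \approx -2.8333$)
$D{\left(n,f \right)} = \frac{1}{- \frac{23}{6} + 2 f}$ ($D{\left(n,f \right)} = \frac{1}{\left(\left(4 - 5\right) + \left(f - \frac{17}{6}\right)\right) + f} = \frac{1}{\left(-1 + \left(- \frac{17}{6} + f\right)\right) + f} = \frac{1}{\left(- \frac{23}{6} + f\right) + f} = \frac{1}{- \frac{23}{6} + 2 f}$)
$\left(D{\left(26,-69 \right)} + 3026\right) \left(-43076 - 32731\right) = \left(\frac{6}{-23 + 12 \left(-69\right)} + 3026\right) \left(-43076 - 32731\right) = \left(\frac{6}{-23 - 828} + 3026\right) \left(-75807\right) = \left(\frac{6}{-851} + 3026\right) \left(-75807\right) = \left(6 \left(- \frac{1}{851}\right) + 3026\right) \left(-75807\right) = \left(- \frac{6}{851} + 3026\right) \left(-75807\right) = \frac{2575120}{851} \left(-75807\right) = - \frac{195212121840}{851}$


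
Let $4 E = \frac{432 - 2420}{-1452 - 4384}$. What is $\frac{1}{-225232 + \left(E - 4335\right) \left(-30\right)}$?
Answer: $- \frac{2918}{277748531} \approx -1.0506 \cdot 10^{-5}$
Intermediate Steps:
$E = \frac{497}{5836}$ ($E = \frac{\left(432 - 2420\right) \frac{1}{-1452 - 4384}}{4} = \frac{\left(-1988\right) \frac{1}{-5836}}{4} = \frac{\left(-1988\right) \left(- \frac{1}{5836}\right)}{4} = \frac{1}{4} \cdot \frac{497}{1459} = \frac{497}{5836} \approx 0.085161$)
$\frac{1}{-225232 + \left(E - 4335\right) \left(-30\right)} = \frac{1}{-225232 + \left(\frac{497}{5836} - 4335\right) \left(-30\right)} = \frac{1}{-225232 - - \frac{379478445}{2918}} = \frac{1}{-225232 + \frac{379478445}{2918}} = \frac{1}{- \frac{277748531}{2918}} = - \frac{2918}{277748531}$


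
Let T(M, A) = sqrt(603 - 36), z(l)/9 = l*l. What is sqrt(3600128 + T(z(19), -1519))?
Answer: sqrt(3600128 + 9*sqrt(7)) ≈ 1897.4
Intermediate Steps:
z(l) = 9*l**2 (z(l) = 9*(l*l) = 9*l**2)
T(M, A) = 9*sqrt(7) (T(M, A) = sqrt(567) = 9*sqrt(7))
sqrt(3600128 + T(z(19), -1519)) = sqrt(3600128 + 9*sqrt(7))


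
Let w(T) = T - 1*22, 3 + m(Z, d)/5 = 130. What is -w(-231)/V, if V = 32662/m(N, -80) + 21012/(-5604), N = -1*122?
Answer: 75025885/14141269 ≈ 5.3055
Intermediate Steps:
N = -122
m(Z, d) = 635 (m(Z, d) = -15 + 5*130 = -15 + 650 = 635)
V = 14141269/296545 (V = 32662/635 + 21012/(-5604) = 32662*(1/635) + 21012*(-1/5604) = 32662/635 - 1751/467 = 14141269/296545 ≈ 47.687)
w(T) = -22 + T (w(T) = T - 22 = -22 + T)
-w(-231)/V = -(-22 - 231)/14141269/296545 = -(-253)*296545/14141269 = -1*(-75025885/14141269) = 75025885/14141269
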